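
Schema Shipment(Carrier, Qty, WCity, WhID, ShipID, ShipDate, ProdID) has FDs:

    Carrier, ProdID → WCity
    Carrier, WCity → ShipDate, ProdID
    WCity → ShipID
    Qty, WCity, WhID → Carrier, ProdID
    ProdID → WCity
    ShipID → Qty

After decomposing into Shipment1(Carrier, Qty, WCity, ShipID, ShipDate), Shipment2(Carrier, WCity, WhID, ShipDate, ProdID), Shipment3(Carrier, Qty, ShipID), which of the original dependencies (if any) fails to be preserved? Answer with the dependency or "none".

none

Carrier, ProdID → WCity lies within Shipment2.
Carrier, WCity → ShipDate, ProdID lies within Shipment2.
WCity → ShipID lies within Shipment1.
Qty, WCity, WhID → Carrier, ProdID: restricted closure across fragments reaches Carrier, ProdID.
ProdID → WCity lies within Shipment2.
ShipID → Qty lies within Shipment1.
Every dependency is enforceable on the fragments, so the decomposition is dependency-preserving.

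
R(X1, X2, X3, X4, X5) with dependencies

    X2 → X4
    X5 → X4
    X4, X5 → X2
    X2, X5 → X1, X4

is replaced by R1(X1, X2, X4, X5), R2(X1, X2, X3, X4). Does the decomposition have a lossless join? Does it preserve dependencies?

lossy but dependency-preserving

Lossless test: (X1, X2, X4)⁺ = {X1, X2, X4}, which is a superkey of neither fragment — lossy.
Dependency preservation: every FD's attributes lie within a single fragment, so each can be enforced locally — preserved.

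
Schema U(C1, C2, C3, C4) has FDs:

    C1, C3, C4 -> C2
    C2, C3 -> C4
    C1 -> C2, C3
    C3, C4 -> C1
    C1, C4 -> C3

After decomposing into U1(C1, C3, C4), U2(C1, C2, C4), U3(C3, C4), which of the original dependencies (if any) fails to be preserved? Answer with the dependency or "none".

Check C2, C3 → C4: no single fragment contains all of {C2, C3, C4}, and the restricted closure of {C2, C3} across the fragments never reaches {C4}.
C1, C3, C4 → C2 is preserved.
C1 → C2, C3 is preserved.
C3, C4 → C1 is preserved.
C1, C4 → C3 is preserved.

C2, C3 -> C4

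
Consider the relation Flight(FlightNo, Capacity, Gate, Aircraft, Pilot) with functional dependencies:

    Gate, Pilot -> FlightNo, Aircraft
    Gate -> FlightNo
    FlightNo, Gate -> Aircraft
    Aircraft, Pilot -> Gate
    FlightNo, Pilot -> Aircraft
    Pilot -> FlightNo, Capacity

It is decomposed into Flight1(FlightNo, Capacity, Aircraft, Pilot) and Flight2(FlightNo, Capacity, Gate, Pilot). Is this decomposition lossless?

Common attributes: Flight1 ∩ Flight2 = {FlightNo, Capacity, Pilot}.
Closure of {FlightNo, Capacity, Pilot}: FlightNo, Pilot → Aircraft applies, adding Aircraft; Aircraft, Pilot → Gate applies, adding Gate. So (FlightNo, Capacity, Pilot)⁺ = {FlightNo, Capacity, Gate, Aircraft, Pilot}.
This closure contains every attribute of Flight1, so Flight1 ∩ Flight2 → Flight1. The join is lossless.

Yes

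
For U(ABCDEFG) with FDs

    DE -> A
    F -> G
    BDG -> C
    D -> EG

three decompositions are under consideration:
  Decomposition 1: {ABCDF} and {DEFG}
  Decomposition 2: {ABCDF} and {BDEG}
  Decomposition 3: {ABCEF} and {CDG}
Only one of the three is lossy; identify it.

Decomposition 1: common = {DF}, closure = {ADEFG} → lossless.
Decomposition 2: common = {BD}, closure = {ABCDEG} → lossless.
Decomposition 3: common = {C}, closure = {C} → lossy.

Decomposition 3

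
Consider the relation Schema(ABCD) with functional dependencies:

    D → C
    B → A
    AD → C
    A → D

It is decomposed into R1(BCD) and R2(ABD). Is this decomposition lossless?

Yes

Common attributes: R1 ∩ R2 = {BD}.
Closure of {BD}: D → C applies, adding C; B → A applies, adding A. So (BD)⁺ = {ABCD}.
This closure contains every attribute of R1, so R1 ∩ R2 → R1. The join is lossless.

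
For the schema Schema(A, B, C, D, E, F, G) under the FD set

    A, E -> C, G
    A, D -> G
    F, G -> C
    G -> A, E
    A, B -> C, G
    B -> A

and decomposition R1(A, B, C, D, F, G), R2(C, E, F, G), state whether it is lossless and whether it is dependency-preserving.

lossless but not dependency-preserving

Lossless test: (C, F, G)⁺ = {A, C, E, F, G}, which contains all of one fragment — lossless.
Dependency preservation: the restricted closure of {A, E} across the fragments never reaches {C, G}, so A, E → C, G cannot be enforced without a join — not preserved.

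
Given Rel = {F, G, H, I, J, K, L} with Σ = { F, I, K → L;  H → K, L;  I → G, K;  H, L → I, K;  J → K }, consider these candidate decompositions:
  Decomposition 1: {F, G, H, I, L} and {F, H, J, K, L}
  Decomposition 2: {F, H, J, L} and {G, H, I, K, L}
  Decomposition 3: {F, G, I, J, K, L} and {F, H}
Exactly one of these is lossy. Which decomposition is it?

Decomposition 3

Decomposition 1: common = {F, H, L}, closure = {F, G, H, I, K, L} → lossless.
Decomposition 2: common = {H, L}, closure = {G, H, I, K, L} → lossless.
Decomposition 3: common = {F}, closure = {F} → lossy.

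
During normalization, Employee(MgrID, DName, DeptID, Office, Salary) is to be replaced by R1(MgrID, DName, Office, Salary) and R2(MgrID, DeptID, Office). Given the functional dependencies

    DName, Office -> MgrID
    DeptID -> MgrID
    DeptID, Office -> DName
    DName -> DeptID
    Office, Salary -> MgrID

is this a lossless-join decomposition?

No

Common attributes: R1 ∩ R2 = {MgrID, Office}.
No dependency enlarges {MgrID, Office}, so (MgrID, Office)⁺ = {MgrID, Office}.
The closure contains neither all of R1 = {MgrID, DName, Office, Salary} nor all of R2 = {MgrID, DeptID, Office}, so the common attributes are not a superkey of either fragment. The join is lossy.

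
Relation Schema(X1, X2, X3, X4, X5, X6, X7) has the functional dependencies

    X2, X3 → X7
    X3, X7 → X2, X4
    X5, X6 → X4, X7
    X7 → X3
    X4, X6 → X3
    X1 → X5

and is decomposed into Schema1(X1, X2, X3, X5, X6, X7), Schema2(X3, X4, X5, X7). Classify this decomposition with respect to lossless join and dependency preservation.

lossless but not dependency-preserving

Lossless test: (X3, X5, X7)⁺ = {X2, X3, X4, X5, X7}, which contains all of one fragment — lossless.
Dependency preservation: the restricted closure of {X4, X6} across the fragments never reaches {X3}, so X4, X6 → X3 cannot be enforced without a join — not preserved.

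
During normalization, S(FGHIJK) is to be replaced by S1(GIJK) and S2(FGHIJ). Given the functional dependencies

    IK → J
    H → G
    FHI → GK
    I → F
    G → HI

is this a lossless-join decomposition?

Yes

Common attributes: S1 ∩ S2 = {GIJ}.
Closure of {GIJ}: I → F applies, adding F; G → HI applies, adding H; FHI → GK applies, adding K. So (GIJ)⁺ = {FGHIJK}.
This closure contains every attribute of S1, so S1 ∩ S2 → S1. The join is lossless.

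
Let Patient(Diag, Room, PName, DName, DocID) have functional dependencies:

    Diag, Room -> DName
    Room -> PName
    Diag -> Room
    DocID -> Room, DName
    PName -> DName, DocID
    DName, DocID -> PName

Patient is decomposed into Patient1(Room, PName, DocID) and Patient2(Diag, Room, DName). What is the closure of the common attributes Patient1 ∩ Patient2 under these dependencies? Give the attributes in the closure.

Patient1 ∩ Patient2 = {Room}.
Room → PName applies, adding PName
PName → DName, DocID applies, adding DName, DocID
Closure: {Room, PName, DName, DocID}.

Room, PName, DName, DocID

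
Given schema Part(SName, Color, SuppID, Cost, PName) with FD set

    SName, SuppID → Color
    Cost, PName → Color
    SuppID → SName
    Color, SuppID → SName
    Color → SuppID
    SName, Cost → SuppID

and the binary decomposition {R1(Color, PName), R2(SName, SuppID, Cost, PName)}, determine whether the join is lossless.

Common attributes: R1 ∩ R2 = {PName}.
No dependency enlarges {PName}, so (PName)⁺ = {PName}.
The closure contains neither all of R1 = {Color, PName} nor all of R2 = {SName, SuppID, Cost, PName}, so the common attributes are not a superkey of either fragment. The join is lossy.

No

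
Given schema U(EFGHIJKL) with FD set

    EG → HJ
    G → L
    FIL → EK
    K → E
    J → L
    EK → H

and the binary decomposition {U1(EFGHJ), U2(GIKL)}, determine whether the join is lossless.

No

Common attributes: U1 ∩ U2 = {G}.
Closure of {G}: G → L applies, adding L. So (G)⁺ = {GL}.
The closure contains neither all of U1 = {EFGHJ} nor all of U2 = {GIKL}, so the common attributes are not a superkey of either fragment. The join is lossy.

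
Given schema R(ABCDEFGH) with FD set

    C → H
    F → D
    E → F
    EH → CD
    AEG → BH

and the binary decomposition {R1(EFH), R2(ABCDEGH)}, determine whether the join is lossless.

Common attributes: R1 ∩ R2 = {EH}.
Closure of {EH}: E → F applies, adding F; EH → CD applies, adding CD. So (EH)⁺ = {CDEFH}.
This closure contains every attribute of R1, so R1 ∩ R2 → R1. The join is lossless.

Yes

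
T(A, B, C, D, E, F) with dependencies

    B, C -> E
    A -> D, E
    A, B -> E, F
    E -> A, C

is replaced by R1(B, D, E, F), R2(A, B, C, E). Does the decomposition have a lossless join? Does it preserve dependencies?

Lossless test: (B, E)⁺ = {A, B, C, D, E, F}, which contains all of one fragment — lossless.
Dependency preservation: A → D, E; A, B → E, F are not contained in any single fragment, but the restricted closure of each left-hand side across the fragments still reaches the right-hand side; the remaining FDs each lie inside some fragment. All dependencies are preserved.

lossless and dependency-preserving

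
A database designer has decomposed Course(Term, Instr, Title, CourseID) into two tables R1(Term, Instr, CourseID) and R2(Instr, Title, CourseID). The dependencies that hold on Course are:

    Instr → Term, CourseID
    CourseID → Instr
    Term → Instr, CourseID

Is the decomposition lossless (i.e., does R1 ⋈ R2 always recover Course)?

Common attributes: R1 ∩ R2 = {Instr, CourseID}.
Closure of {Instr, CourseID}: Instr → Term, CourseID applies, adding Term. So (Instr, CourseID)⁺ = {Term, Instr, CourseID}.
This closure contains every attribute of R1, so R1 ∩ R2 → R1. The join is lossless.

Yes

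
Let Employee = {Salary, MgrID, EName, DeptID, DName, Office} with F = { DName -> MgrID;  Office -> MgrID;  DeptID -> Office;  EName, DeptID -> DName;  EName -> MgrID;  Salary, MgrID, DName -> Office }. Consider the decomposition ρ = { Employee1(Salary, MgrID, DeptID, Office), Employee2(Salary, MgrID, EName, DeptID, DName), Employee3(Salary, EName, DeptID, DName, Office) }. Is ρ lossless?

Yes

Chase test. Columns are Salary, MgrID, EName, DeptID, DName, Office; row i has aⱼ where attribute j ∈ Employeei, else bᵢⱼ.
Initial tableau (one row per fragment):
  row 1: a1 a2 b13 a4 b15 a6
  row 2: a1 a2 a3 a4 a5 b26
  row 3: a1 b32 a3 a4 a5 a6
Rows 2 and 3 agree on DName; apply DName→MgrID and equate their MgrID entries.
Rows 1 and 2 agree on DeptID; apply DeptID→Office and equate their Office entries.
Row 2 is now all distinguished symbols — the join is lossless.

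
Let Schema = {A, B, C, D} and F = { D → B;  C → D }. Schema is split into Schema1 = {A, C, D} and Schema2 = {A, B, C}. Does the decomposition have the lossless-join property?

Common attributes: Schema1 ∩ Schema2 = {A, C}.
Closure of {A, C}: C → D applies, adding D; D → B applies, adding B. So (A, C)⁺ = {A, B, C, D}.
This closure contains every attribute of Schema1, so Schema1 ∩ Schema2 → Schema1. The join is lossless.

Yes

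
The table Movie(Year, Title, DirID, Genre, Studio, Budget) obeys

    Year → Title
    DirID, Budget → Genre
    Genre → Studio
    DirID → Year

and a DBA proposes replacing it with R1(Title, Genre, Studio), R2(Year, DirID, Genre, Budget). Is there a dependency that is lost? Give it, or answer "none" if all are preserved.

Year → Title

Check Year → Title: no single fragment contains all of {Year, Title}, and the restricted closure of {Year} across the fragments never reaches {Title}.
DirID, Budget → Genre is preserved.
Genre → Studio is preserved.
DirID → Year is preserved.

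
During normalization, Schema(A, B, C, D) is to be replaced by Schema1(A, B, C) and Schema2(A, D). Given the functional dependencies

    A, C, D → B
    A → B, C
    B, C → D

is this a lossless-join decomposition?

Yes

Common attributes: Schema1 ∩ Schema2 = {A}.
Closure of {A}: A → B, C applies, adding B, C; B, C → D applies, adding D. So (A)⁺ = {A, B, C, D}.
This closure contains every attribute of Schema1, so Schema1 ∩ Schema2 → Schema1. The join is lossless.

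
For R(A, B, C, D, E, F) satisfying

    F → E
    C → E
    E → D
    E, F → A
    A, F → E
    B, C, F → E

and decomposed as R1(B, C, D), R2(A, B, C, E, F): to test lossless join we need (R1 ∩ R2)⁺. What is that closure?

R1 ∩ R2 = {B, C}.
C → E applies, adding E
E → D applies, adding D
Closure: {B, C, D, E}.

B, C, D, E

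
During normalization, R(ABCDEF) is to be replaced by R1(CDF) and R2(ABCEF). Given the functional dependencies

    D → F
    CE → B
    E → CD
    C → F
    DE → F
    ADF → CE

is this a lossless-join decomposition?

Common attributes: R1 ∩ R2 = {CF}.
No dependency enlarges {CF}, so (CF)⁺ = {CF}.
The closure contains neither all of R1 = {CDF} nor all of R2 = {ABCEF}, so the common attributes are not a superkey of either fragment. The join is lossy.

No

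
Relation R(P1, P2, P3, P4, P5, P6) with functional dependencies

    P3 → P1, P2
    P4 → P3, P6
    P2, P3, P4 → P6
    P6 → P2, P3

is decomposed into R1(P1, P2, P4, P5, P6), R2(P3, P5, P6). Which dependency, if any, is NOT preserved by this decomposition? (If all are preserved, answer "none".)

P3 → P1, P2

Check P3 → P1, P2: no single fragment contains all of {P1, P2, P3}, and the restricted closure of {P3} across the fragments never reaches {P1, P2}.
P4 → P3, P6 is preserved.
P2, P3, P4 → P6 is preserved.
P6 → P2, P3 is preserved.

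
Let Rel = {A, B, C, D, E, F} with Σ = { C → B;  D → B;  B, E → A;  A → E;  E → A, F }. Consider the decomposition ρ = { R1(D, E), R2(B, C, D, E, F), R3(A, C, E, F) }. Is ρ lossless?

Yes

Chase test. Columns are A, B, C, D, E, F; row i has aⱼ where attribute j ∈ Ri, else bᵢⱼ.
Initial tableau (one row per fragment):
  row 1: b11 b12 b13 a4 a5 b16
  row 2: b21 a2 a3 a4 a5 a6
  row 3: a1 b32 a3 b34 a5 a6
Rows 2 and 3 agree on C; apply C→B and equate their B entries.
Rows 1 and 2 agree on D; apply D→B and equate their B entries.
Rows 1 and 2 agree on B, E; apply B, E→A and equate their A entries.
Rows 1 and 3 agree on B, E; apply B, E→A and equate their A entries.
Rows 1 and 2 agree on E; apply E→A, F and equate their A, F entries.
Row 2 is now all distinguished symbols — the join is lossless.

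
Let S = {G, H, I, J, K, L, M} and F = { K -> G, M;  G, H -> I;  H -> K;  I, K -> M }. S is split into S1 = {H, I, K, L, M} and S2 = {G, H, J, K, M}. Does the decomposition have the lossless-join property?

Common attributes: S1 ∩ S2 = {H, K, M}.
Closure of {H, K, M}: K → G, M applies, adding G; G, H → I applies, adding I. So (H, K, M)⁺ = {G, H, I, K, M}.
The closure contains neither all of S1 = {H, I, K, L, M} nor all of S2 = {G, H, J, K, M}, so the common attributes are not a superkey of either fragment. The join is lossy.

No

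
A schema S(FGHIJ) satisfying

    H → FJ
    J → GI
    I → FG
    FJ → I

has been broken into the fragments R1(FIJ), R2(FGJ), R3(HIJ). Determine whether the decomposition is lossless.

Chase test. Columns are FGHIJ; row i has aⱼ where attribute j ∈ Ri, else bᵢⱼ.
Initial tableau (one row per fragment):
  row 1: a1 b12 b13 a4 a5
  row 2: a1 a2 b23 b24 a5
  row 3: b31 b32 a3 a4 a5
Rows 1 and 2 agree on J; apply J→GI and equate their GI entries.
Rows 1 and 3 agree on J; apply J→GI and equate their GI entries.
Rows 1 and 3 agree on I; apply I→FG and equate their FG entries.
Row 3 is now all distinguished symbols — the join is lossless.

Yes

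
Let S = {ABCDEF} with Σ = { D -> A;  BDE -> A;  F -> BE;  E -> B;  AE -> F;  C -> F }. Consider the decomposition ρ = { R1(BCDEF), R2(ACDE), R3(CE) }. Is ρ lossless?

Yes

Chase test. Columns are ABCDEF; row i has aⱼ where attribute j ∈ Ri, else bᵢⱼ.
Initial tableau (one row per fragment):
  row 1: b11 a2 a3 a4 a5 a6
  row 2: a1 b22 a3 a4 a5 b26
  row 3: b31 b32 a3 b34 a5 b36
Rows 1 and 2 agree on D; apply D→A and equate their A entries.
Rows 1 and 2 agree on E; apply E→B and equate their B entries.
Rows 1 and 3 agree on E; apply E→B and equate their B entries.
Rows 1 and 2 agree on AE; apply AE→F and equate their F entries.
Rows 1 and 3 agree on C; apply C→F and equate their F entries.
Row 1 is now all distinguished symbols — the join is lossless.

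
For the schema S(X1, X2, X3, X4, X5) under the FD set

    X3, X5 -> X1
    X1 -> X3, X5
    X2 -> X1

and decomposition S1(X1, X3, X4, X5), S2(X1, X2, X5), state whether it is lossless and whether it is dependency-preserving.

lossy but dependency-preserving

Lossless test: (X1, X5)⁺ = {X1, X3, X5}, which is a superkey of neither fragment — lossy.
Dependency preservation: every FD's attributes lie within a single fragment, so each can be enforced locally — preserved.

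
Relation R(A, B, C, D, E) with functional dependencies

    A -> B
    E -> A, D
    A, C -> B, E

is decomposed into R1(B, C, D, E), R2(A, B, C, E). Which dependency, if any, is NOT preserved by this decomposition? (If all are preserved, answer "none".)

none

A → B lies within R2.
E → A, D: restricted closure across fragments reaches A, D.
A, C → B, E lies within R2.
Every dependency is enforceable on the fragments, so the decomposition is dependency-preserving.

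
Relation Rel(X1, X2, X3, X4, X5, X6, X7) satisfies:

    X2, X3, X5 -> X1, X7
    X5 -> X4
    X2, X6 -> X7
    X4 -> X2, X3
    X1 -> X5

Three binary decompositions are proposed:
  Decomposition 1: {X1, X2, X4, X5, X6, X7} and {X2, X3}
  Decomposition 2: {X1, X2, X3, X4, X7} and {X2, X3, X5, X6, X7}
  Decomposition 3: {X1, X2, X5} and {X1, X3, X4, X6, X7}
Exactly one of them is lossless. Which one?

Decomposition 3

Decomposition 1: common = {X2}, closure = {X2} → lossy.
Decomposition 2: common = {X2, X3, X7}, closure = {X2, X3, X7} → lossy.
Decomposition 3: common = {X1}, closure = {X1, X2, X3, X4, X5, X7} → lossless.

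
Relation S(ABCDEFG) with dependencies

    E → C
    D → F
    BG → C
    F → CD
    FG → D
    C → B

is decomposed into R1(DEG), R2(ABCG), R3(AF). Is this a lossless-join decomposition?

Chase test. Columns are ABCDEFG; row i has aⱼ where attribute j ∈ Ri, else bᵢⱼ.
Initial tableau (one row per fragment):
  row 1: b11 b12 b13 a4 a5 b16 a7
  row 2: a1 a2 a3 b24 b25 b26 a7
  row 3: a1 b32 b33 b34 b35 a6 b37
No row becomes fully distinguished — the join is lossy.

No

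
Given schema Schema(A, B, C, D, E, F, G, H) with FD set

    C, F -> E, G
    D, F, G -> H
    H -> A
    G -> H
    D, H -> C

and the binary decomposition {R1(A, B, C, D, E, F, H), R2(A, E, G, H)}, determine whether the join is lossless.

Common attributes: R1 ∩ R2 = {A, E, H}.
No dependency enlarges {A, E, H}, so (A, E, H)⁺ = {A, E, H}.
The closure contains neither all of R1 = {A, B, C, D, E, F, H} nor all of R2 = {A, E, G, H}, so the common attributes are not a superkey of either fragment. The join is lossy.

No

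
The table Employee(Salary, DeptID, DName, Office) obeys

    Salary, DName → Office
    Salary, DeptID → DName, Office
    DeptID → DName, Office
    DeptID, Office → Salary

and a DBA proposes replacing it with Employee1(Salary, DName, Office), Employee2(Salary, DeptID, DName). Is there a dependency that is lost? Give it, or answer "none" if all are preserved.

Salary, DName → Office lies within Employee1.
Salary, DeptID → DName, Office: restricted closure across fragments reaches DName, Office.
DeptID → DName, Office: restricted closure across fragments reaches DName, Office.
DeptID, Office → Salary: restricted closure across fragments reaches Salary.
Every dependency is enforceable on the fragments, so the decomposition is dependency-preserving.

none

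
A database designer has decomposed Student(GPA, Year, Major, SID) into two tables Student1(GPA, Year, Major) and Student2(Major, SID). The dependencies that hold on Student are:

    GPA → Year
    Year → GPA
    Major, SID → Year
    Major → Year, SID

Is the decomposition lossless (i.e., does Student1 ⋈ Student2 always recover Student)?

Yes

Common attributes: Student1 ∩ Student2 = {Major}.
Closure of {Major}: Major → Year, SID applies, adding Year, SID; Year → GPA applies, adding GPA. So (Major)⁺ = {GPA, Year, Major, SID}.
This closure contains every attribute of Student1, so Student1 ∩ Student2 → Student1. The join is lossless.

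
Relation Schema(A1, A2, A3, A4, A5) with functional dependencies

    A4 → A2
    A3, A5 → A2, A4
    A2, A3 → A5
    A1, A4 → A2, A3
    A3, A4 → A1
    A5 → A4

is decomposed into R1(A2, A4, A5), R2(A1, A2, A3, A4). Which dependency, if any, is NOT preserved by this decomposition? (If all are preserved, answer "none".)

Check A2, A3 → A5: no single fragment contains all of {A2, A3, A5}, and the restricted closure of {A2, A3} across the fragments never reaches {A5}.
A4 → A2 is preserved.
A3, A5 → A2, A4 is preserved.
A1, A4 → A2, A3 is preserved.
A3, A4 → A1 is preserved.
A5 → A4 is preserved.

A2, A3 → A5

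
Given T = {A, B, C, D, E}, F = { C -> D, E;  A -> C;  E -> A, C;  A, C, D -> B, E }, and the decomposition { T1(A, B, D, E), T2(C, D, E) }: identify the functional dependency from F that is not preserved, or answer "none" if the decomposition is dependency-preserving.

C → D, E lies within T2.
A → C: restricted closure across fragments reaches C.
E → A, C: restricted closure across fragments reaches A, C.
A, C, D → B, E: restricted closure across fragments reaches B, E.
Every dependency is enforceable on the fragments, so the decomposition is dependency-preserving.

none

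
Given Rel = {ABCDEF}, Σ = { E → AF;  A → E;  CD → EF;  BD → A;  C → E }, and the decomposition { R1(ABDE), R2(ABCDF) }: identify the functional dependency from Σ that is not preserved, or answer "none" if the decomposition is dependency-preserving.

none

E → AF: restricted closure across fragments reaches AF.
A → E lies within R1.
CD → EF: restricted closure across fragments reaches EF.
BD → A lies within R1.
C → E: restricted closure across fragments reaches E.
Every dependency is enforceable on the fragments, so the decomposition is dependency-preserving.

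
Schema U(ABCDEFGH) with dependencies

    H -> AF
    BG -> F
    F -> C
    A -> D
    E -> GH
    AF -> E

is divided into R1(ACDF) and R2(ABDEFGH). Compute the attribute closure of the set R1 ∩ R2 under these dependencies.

ACDEFGH

R1 ∩ R2 = {ADF}.
F → C applies, adding C
AF → E applies, adding E
E → GH applies, adding GH
Closure: {ACDEFGH}.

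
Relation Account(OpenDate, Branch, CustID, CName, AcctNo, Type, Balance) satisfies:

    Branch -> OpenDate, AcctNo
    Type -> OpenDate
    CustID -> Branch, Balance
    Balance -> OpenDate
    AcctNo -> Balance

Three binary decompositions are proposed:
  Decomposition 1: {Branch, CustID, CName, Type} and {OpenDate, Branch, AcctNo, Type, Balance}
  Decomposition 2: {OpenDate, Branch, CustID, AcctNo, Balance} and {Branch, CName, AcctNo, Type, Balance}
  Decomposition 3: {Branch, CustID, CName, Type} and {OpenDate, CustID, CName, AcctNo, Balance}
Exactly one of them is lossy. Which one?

Decomposition 2

Decomposition 1: common = {Branch, Type}, closure = {OpenDate, Branch, AcctNo, Type, Balance} → lossless.
Decomposition 2: common = {Branch, AcctNo, Balance}, closure = {OpenDate, Branch, AcctNo, Balance} → lossy.
Decomposition 3: common = {CustID, CName}, closure = {OpenDate, Branch, CustID, CName, AcctNo, Balance} → lossless.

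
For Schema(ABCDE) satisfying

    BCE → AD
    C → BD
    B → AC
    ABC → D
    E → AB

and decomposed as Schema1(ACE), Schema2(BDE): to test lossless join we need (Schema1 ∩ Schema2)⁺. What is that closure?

ABCDE

Schema1 ∩ Schema2 = {E}.
E → AB applies, adding AB
B → AC applies, adding C
ABC → D applies, adding D
Closure: {ABCDE}.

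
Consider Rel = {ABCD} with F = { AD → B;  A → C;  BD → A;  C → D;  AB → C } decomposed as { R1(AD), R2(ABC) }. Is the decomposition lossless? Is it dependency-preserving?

Lossless test: (A)⁺ = {ABCD}, which contains all of one fragment — lossless.
Dependency preservation: the restricted closure of {BD} across the fragments never reaches {A}, so BD → A cannot be enforced without a join — not preserved.

lossless but not dependency-preserving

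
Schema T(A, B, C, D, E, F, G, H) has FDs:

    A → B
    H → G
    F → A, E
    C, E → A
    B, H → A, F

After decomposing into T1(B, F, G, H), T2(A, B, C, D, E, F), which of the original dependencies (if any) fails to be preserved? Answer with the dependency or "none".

A → B lies within T2.
H → G lies within T1.
F → A, E lies within T2.
C, E → A lies within T2.
B, H → A, F: restricted closure across fragments reaches A, F.
Every dependency is enforceable on the fragments, so the decomposition is dependency-preserving.

none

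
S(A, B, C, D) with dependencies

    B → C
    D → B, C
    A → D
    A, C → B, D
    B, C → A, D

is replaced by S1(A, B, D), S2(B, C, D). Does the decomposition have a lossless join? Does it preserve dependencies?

lossless and dependency-preserving

Lossless test: (B, D)⁺ = {A, B, C, D}, which contains all of one fragment — lossless.
Dependency preservation: A, C → B, D; B, C → A, D are not contained in any single fragment, but the restricted closure of each left-hand side across the fragments still reaches the right-hand side; the remaining FDs each lie inside some fragment. All dependencies are preserved.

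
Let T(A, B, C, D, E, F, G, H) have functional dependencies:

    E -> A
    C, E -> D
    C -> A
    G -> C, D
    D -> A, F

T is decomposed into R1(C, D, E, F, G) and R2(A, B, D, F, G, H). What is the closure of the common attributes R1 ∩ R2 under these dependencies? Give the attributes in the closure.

A, C, D, F, G

R1 ∩ R2 = {D, F, G}.
G → C, D applies, adding C
D → A, F applies, adding A
Closure: {A, C, D, F, G}.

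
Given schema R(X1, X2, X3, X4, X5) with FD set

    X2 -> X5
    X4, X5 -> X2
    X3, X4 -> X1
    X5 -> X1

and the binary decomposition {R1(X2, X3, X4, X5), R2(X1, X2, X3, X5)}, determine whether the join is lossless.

Yes

Common attributes: R1 ∩ R2 = {X2, X3, X5}.
Closure of {X2, X3, X5}: X5 → X1 applies, adding X1. So (X2, X3, X5)⁺ = {X1, X2, X3, X5}.
This closure contains every attribute of R2, so R1 ∩ R2 → R2. The join is lossless.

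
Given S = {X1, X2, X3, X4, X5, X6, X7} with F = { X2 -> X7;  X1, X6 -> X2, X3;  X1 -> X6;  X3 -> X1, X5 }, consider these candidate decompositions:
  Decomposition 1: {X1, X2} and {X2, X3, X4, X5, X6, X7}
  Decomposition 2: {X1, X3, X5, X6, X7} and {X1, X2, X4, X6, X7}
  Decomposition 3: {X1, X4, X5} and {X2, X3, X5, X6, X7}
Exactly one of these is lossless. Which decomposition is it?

Decomposition 1: common = {X2}, closure = {X2, X7} → lossy.
Decomposition 2: common = {X1, X6, X7}, closure = {X1, X2, X3, X5, X6, X7} → lossless.
Decomposition 3: common = {X5}, closure = {X5} → lossy.

Decomposition 2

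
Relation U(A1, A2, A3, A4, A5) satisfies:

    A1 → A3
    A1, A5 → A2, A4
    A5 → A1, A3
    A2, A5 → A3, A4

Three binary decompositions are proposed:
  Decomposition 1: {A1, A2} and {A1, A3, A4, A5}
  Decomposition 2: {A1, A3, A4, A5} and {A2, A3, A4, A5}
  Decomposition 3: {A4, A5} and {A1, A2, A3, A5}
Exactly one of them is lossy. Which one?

Decomposition 1: common = {A1}, closure = {A1, A3} → lossy.
Decomposition 2: common = {A3, A4, A5}, closure = {A1, A2, A3, A4, A5} → lossless.
Decomposition 3: common = {A5}, closure = {A1, A2, A3, A4, A5} → lossless.

Decomposition 1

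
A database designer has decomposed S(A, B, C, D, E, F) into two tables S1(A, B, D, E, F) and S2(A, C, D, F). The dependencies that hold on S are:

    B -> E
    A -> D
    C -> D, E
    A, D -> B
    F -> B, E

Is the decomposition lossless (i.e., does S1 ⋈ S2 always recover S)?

Yes

Common attributes: S1 ∩ S2 = {A, D, F}.
Closure of {A, D, F}: A, D → B applies, adding B; F → B, E applies, adding E. So (A, D, F)⁺ = {A, B, D, E, F}.
This closure contains every attribute of S1, so S1 ∩ S2 → S1. The join is lossless.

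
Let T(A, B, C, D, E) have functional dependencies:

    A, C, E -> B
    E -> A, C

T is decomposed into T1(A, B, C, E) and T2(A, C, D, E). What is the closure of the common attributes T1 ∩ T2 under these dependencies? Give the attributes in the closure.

T1 ∩ T2 = {A, C, E}.
A, C, E → B applies, adding B
Closure: {A, B, C, E}.

A, B, C, E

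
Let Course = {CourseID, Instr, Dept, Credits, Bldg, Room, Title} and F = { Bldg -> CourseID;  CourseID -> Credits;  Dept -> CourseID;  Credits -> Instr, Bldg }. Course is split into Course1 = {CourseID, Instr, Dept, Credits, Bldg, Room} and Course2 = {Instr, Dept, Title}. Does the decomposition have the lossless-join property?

Common attributes: Course1 ∩ Course2 = {Instr, Dept}.
Closure of {Instr, Dept}: Dept → CourseID applies, adding CourseID; CourseID → Credits applies, adding Credits; Credits → Instr, Bldg applies, adding Bldg. So (Instr, Dept)⁺ = {CourseID, Instr, Dept, Credits, Bldg}.
The closure contains neither all of Course1 = {CourseID, Instr, Dept, Credits, Bldg, Room} nor all of Course2 = {Instr, Dept, Title}, so the common attributes are not a superkey of either fragment. The join is lossy.

No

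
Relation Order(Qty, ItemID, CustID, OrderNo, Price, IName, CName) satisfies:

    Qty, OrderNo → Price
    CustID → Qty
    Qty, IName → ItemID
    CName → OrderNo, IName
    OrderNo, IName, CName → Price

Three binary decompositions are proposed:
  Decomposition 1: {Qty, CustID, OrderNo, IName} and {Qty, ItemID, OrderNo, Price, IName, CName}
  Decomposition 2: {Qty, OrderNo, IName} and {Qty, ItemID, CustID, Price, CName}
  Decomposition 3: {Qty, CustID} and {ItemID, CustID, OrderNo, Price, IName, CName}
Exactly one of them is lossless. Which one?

Decomposition 3

Decomposition 1: common = {Qty, OrderNo, IName}, closure = {Qty, ItemID, OrderNo, Price, IName} → lossy.
Decomposition 2: common = {Qty}, closure = {Qty} → lossy.
Decomposition 3: common = {CustID}, closure = {Qty, CustID} → lossless.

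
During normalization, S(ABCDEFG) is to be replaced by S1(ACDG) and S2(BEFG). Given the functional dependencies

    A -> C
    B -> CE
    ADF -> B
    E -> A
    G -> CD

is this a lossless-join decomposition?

No

Common attributes: S1 ∩ S2 = {G}.
Closure of {G}: G → CD applies, adding CD. So (G)⁺ = {CDG}.
The closure contains neither all of S1 = {ACDG} nor all of S2 = {BEFG}, so the common attributes are not a superkey of either fragment. The join is lossy.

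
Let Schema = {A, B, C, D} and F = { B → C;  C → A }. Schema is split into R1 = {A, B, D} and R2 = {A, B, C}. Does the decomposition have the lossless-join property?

Yes

Common attributes: R1 ∩ R2 = {A, B}.
Closure of {A, B}: B → C applies, adding C. So (A, B)⁺ = {A, B, C}.
This closure contains every attribute of R2, so R1 ∩ R2 → R2. The join is lossless.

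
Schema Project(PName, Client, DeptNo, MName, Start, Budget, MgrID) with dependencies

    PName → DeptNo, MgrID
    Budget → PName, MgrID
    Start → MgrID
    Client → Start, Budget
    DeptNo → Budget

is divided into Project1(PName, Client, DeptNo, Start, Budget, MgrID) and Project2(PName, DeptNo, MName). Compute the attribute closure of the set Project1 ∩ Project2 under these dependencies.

PName, DeptNo, Budget, MgrID

Project1 ∩ Project2 = {PName, DeptNo}.
PName → DeptNo, MgrID applies, adding MgrID
DeptNo → Budget applies, adding Budget
Closure: {PName, DeptNo, Budget, MgrID}.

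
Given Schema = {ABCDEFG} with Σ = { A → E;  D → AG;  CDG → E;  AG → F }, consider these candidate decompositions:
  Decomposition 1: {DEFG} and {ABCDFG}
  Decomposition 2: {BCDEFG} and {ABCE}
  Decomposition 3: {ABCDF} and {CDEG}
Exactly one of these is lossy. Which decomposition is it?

Decomposition 2

Decomposition 1: common = {DFG}, closure = {ADEFG} → lossless.
Decomposition 2: common = {BCE}, closure = {BCE} → lossy.
Decomposition 3: common = {CD}, closure = {ACDEFG} → lossless.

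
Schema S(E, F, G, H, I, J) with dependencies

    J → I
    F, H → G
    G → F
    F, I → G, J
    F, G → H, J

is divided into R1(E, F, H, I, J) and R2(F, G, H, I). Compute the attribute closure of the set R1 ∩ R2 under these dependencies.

R1 ∩ R2 = {F, H, I}.
F, H → G applies, adding G
F, I → G, J applies, adding J
Closure: {F, G, H, I, J}.

F, G, H, I, J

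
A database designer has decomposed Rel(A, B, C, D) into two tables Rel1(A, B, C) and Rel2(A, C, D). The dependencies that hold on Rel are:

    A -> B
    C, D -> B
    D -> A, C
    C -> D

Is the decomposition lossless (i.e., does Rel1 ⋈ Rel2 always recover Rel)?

Common attributes: Rel1 ∩ Rel2 = {A, C}.
Closure of {A, C}: A → B applies, adding B; C → D applies, adding D. So (A, C)⁺ = {A, B, C, D}.
This closure contains every attribute of Rel1, so Rel1 ∩ Rel2 → Rel1. The join is lossless.

Yes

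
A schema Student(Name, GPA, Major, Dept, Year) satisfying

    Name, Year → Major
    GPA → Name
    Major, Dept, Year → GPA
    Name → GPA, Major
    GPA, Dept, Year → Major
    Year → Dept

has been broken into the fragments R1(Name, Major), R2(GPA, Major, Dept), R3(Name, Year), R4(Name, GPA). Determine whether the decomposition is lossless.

No

Chase test. Columns are Name, GPA, Major, Dept, Year; row i has aⱼ where attribute j ∈ Ri, else bᵢⱼ.
Initial tableau (one row per fragment):
  row 1: a1 b12 a3 b14 b15
  row 2: b21 a2 a3 a4 b25
  row 3: a1 b32 b33 b34 a5
  row 4: a1 a2 b43 b44 b45
Rows 2 and 4 agree on GPA; apply GPA→Name and equate their Name entries.
Rows 1 and 2 agree on Name; apply Name→GPA, Major and equate their GPA, Major entries.
Rows 1 and 3 agree on Name; apply Name→GPA, Major and equate their GPA, Major entries.
Rows 1 and 4 agree on Name; apply Name→GPA, Major and equate their GPA, Major entries.
No row becomes fully distinguished — the join is lossy.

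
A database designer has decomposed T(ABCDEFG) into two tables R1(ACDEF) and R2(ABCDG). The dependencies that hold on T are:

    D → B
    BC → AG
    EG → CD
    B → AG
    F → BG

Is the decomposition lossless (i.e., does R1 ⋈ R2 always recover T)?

Yes

Common attributes: R1 ∩ R2 = {ACD}.
Closure of {ACD}: D → B applies, adding B; BC → AG applies, adding G. So (ACD)⁺ = {ABCDG}.
This closure contains every attribute of R2, so R1 ∩ R2 → R2. The join is lossless.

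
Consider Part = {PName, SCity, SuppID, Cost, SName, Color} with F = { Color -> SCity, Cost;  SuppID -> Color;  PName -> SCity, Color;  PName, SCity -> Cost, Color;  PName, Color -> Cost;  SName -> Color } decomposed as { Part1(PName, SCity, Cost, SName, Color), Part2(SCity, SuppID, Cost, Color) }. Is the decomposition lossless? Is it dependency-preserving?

lossy but dependency-preserving

Lossless test: (SCity, Cost, Color)⁺ = {SCity, Cost, Color}, which is a superkey of neither fragment — lossy.
Dependency preservation: every FD's attributes lie within a single fragment, so each can be enforced locally — preserved.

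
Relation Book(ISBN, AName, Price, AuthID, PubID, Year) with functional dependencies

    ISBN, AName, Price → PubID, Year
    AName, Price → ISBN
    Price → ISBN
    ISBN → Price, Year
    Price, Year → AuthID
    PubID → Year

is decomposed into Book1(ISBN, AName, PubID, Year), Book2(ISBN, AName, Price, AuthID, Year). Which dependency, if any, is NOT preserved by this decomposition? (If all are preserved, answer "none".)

none

ISBN, AName, Price → PubID, Year: restricted closure across fragments reaches PubID, Year.
AName, Price → ISBN lies within Book2.
Price → ISBN lies within Book2.
ISBN → Price, Year lies within Book2.
Price, Year → AuthID lies within Book2.
PubID → Year lies within Book1.
Every dependency is enforceable on the fragments, so the decomposition is dependency-preserving.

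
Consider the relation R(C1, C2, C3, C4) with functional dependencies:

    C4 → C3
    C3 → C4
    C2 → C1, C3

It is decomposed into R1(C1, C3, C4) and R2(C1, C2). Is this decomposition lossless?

No

Common attributes: R1 ∩ R2 = {C1}.
No dependency enlarges {C1}, so (C1)⁺ = {C1}.
The closure contains neither all of R1 = {C1, C3, C4} nor all of R2 = {C1, C2}, so the common attributes are not a superkey of either fragment. The join is lossy.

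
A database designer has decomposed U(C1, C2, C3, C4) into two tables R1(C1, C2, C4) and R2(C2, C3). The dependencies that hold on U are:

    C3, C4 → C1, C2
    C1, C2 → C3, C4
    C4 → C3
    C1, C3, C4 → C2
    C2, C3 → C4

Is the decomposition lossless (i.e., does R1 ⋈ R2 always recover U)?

Common attributes: R1 ∩ R2 = {C2}.
No dependency enlarges {C2}, so (C2)⁺ = {C2}.
The closure contains neither all of R1 = {C1, C2, C4} nor all of R2 = {C2, C3}, so the common attributes are not a superkey of either fragment. The join is lossy.

No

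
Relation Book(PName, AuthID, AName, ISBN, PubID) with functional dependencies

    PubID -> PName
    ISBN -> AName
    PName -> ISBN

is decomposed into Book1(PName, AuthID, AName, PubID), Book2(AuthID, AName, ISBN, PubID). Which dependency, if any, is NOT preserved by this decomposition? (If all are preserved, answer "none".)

Check PName → ISBN: no single fragment contains all of {PName, ISBN}, and the restricted closure of {PName} across the fragments never reaches {ISBN}.
PubID → PName is preserved.
ISBN → AName is preserved.

PName -> ISBN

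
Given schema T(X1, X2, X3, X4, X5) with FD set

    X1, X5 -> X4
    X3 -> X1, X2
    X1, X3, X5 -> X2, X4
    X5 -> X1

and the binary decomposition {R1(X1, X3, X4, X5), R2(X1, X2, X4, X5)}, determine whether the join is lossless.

Common attributes: R1 ∩ R2 = {X1, X4, X5}.
No dependency enlarges {X1, X4, X5}, so (X1, X4, X5)⁺ = {X1, X4, X5}.
The closure contains neither all of R1 = {X1, X3, X4, X5} nor all of R2 = {X1, X2, X4, X5}, so the common attributes are not a superkey of either fragment. The join is lossy.

No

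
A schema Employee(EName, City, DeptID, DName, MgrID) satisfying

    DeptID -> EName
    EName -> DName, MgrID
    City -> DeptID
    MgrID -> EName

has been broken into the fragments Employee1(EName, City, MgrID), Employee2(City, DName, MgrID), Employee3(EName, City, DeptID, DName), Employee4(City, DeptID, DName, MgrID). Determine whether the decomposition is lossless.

Chase test. Columns are EName, City, DeptID, DName, MgrID; row i has aⱼ where attribute j ∈ Employeei, else bᵢⱼ.
Initial tableau (one row per fragment):
  row 1: a1 a2 b13 b14 a5
  row 2: b21 a2 b23 a4 a5
  row 3: a1 a2 a3 a4 b35
  row 4: b41 a2 a3 a4 a5
Rows 3 and 4 agree on DeptID; apply DeptID→EName and equate their EName entries.
Rows 1 and 3 agree on EName; apply EName→DName, MgrID and equate their DName, MgrID entries.
Rows 1 and 2 agree on City; apply City→DeptID and equate their DeptID entries.
Rows 1 and 3 agree on City; apply City→DeptID and equate their DeptID entries.
Rows 1 and 2 agree on MgrID; apply MgrID→EName and equate their EName entries.
Row 1 is now all distinguished symbols — the join is lossless.

Yes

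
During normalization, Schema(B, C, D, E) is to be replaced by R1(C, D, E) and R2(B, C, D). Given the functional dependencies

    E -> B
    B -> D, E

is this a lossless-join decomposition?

No

Common attributes: R1 ∩ R2 = {C, D}.
No dependency enlarges {C, D}, so (C, D)⁺ = {C, D}.
The closure contains neither all of R1 = {C, D, E} nor all of R2 = {B, C, D}, so the common attributes are not a superkey of either fragment. The join is lossy.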